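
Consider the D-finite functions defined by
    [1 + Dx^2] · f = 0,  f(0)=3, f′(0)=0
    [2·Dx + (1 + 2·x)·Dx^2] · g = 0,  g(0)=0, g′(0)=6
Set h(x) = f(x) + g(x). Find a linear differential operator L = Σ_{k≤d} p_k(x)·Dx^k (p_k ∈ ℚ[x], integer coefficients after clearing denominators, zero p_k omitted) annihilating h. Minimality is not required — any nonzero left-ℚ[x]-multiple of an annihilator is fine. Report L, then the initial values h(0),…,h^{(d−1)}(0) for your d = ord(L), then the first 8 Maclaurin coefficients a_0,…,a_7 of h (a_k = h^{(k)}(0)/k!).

L = (50 + 8·x + 8·x^2)·Dx + (9 + 22·x + 12·x^2 + 8·x^3)·Dx^2 + (50 + 8·x + 8·x^2)·Dx^3 + (9 + 22·x + 12·x^2 + 8·x^3)·Dx^4  (order 4).
h: a_k = 3, 6, -15/2, 8, -95/8, 96/5, -7681/240, 384/7, …
ICs: h(0) = 3, h′(0) = 6, h′′(0) = -15, h′′′(0) = 48.

f: a_k = 3, 0, -3/2, 0, 1/8, 0, -1/240, 0, …
g: a_k = 0, 6, -6, 8, -12, 96/5, -32, 384/7, …
L₀ := lclm(L_f,L_g); ord L₀ ≤ 2+2.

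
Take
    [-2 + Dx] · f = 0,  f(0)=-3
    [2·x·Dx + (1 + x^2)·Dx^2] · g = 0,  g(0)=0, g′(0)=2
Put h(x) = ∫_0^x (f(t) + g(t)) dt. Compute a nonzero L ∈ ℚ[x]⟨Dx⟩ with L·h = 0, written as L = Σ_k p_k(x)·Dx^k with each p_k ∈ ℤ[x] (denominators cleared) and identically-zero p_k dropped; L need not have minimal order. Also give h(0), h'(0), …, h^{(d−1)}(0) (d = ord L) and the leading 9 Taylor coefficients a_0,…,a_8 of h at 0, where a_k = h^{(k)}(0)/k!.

L = (2 - 4·x - 6·x^2 - 4·x^3)·Dx^2 + (-3 - x^2 - 2·x^4)·Dx^3 + (1 + x + 2·x^2 + x^3 + x^4)·Dx^4  (order 4).
h: a_k = 0, -3, -2, -2, -7/6, -2/5, -1/15, -4/105, -19/420, …
ICs: h(0) = 0, h′(0) = -3, h′′(0) = -4, h′′′(0) = -12.

f: a_k = -3, -6, -6, -4, -2, -4/5, -4/15, -8/105, -2/105, …
g: a_k = 0, 2, 0, -2/3, 0, 2/5, 0, -2/7, 0, …
L₀ := lclm(L_f,L_g); ord L₀ ≤ 1+2.
h=∫₀ˣh₀: take L = L₀·Dx.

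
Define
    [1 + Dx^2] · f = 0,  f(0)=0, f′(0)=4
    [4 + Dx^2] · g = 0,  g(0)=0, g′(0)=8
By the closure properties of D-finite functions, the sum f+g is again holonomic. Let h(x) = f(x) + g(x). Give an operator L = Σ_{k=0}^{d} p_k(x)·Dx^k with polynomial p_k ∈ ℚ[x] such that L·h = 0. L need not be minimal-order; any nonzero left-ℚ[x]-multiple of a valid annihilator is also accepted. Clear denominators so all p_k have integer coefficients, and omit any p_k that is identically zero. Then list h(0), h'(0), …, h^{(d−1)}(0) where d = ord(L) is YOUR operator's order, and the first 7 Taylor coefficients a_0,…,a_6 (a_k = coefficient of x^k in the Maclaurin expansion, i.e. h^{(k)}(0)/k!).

f: a_k = 0, 4, 0, -2/3, 0, 1/30, 0, …
g: a_k = 0, 8, 0, -16/3, 0, 16/15, 0, …
Sum ⇒ L₀ = lclm(L_f,L_g) in ℚ(x)⟨Dx⟩.
L = 4 + 5·Dx^2 + Dx^4  (order 4).
h: a_k = 0, 12, 0, -6, 0, 11/10, 0, …
ICs: h(0) = 0, h′(0) = 12, h′′(0) = 0, h′′′(0) = -36.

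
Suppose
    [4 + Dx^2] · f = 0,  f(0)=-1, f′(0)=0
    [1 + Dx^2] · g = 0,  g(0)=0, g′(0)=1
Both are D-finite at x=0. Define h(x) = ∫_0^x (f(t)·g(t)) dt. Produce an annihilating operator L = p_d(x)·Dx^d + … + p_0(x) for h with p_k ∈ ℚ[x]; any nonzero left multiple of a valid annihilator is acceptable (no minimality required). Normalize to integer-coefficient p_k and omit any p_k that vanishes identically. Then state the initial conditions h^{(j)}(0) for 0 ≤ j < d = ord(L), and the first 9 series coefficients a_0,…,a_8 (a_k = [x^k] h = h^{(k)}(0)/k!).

f: a_k = -1, 0, 2, 0, -2/3, 0, 4/45, 0, -2/315, …
g: a_k = 0, 1, 0, -1/6, 0, 1/120, 0, -1/5040, 0, …
f·g: L₀ = L_f ⊗_s L_g, ord ≤ 2·2.
Integrate: L := L₀·Dx.
L = 9·Dx + 10·Dx^3 + Dx^5  (order 5).
h: a_k = 0, 0, -1/2, 0, 13/24, 0, -121/720, 0, 1093/40320, …
ICs: h(0) = 0, h′(0) = 0, h′′(0) = -1, h′′′(0) = 0, h′′′′(0) = 13.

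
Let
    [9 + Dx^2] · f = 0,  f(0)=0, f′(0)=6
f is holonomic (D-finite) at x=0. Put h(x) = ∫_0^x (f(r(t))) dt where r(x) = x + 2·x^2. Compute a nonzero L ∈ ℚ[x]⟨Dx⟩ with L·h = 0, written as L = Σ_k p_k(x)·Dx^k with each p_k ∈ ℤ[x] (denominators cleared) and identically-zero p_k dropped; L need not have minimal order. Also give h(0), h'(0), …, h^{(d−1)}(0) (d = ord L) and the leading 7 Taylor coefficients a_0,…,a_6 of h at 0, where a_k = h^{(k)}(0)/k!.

f: a_k = 0, 6, 0, -9, 0, 81/20, 0, …
Substitute x→r, Dx→(1/r')Dx; clear ⇒ L₀.
h=∫₀ˣh₀: take L = L₀·Dx.
L = (9 + 108·x + 432·x^2 + 576·x^3)·Dx - 4·Dx^2 + (1 + 4·x)·Dx^3  (order 3).
h: a_k = 0, 0, 3, 4, -9/4, -54/5, -693/40, …
ICs: h(0) = 0, h′(0) = 0, h′′(0) = 6.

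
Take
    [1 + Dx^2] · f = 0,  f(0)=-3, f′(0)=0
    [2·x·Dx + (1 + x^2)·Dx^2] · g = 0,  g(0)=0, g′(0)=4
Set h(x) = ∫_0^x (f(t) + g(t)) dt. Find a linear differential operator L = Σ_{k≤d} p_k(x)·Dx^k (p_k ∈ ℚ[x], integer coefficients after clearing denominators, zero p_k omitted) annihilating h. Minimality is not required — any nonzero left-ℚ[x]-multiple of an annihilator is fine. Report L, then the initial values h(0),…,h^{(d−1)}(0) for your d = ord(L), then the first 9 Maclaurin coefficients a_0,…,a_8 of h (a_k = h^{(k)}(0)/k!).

L = (-22·x + 28·x^3 + 2·x^5)·Dx^2 + (-1 + 7·x^2 + 9·x^4 + x^6)·Dx^3 + (-22·x + 28·x^3 + 2·x^5)·Dx^4 + (-1 + 7·x^2 + 9·x^4 + x^6)·Dx^5  (order 5).
h: a_k = 0, -3, 2, 1/2, -1/3, -1/40, 2/15, 1/1680, -1/14, …
ICs: h(0) = 0, h′(0) = -3, h′′(0) = 4, h′′′(0) = 3, h′′′′(0) = -8.

f: a_k = -3, 0, 3/2, 0, -1/8, 0, 1/240, 0, -1/13440, …
g: a_k = 0, 4, 0, -4/3, 0, 4/5, 0, -4/7, 0, …
L₀ := lclm(L_f,L_g); ord L₀ ≤ 2+2.
∫: right-multiply L₀ by Dx.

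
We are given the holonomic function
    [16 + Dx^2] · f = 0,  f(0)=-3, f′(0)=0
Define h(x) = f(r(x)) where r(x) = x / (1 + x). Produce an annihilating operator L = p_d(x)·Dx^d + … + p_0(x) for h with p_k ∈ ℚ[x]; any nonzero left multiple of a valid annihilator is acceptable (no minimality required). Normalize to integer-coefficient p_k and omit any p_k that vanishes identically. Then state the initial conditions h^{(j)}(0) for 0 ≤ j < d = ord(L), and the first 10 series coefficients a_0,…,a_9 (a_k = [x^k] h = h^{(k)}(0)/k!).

L = 16 + (2 + 6·x + 6·x^2 + 2·x^3)·Dx + (1 + 4·x + 6·x^2 + 4·x^3 + x^4)·Dx^2  (order 2).
h: a_k = -3, 0, 24, -48, 40, 32, -2744/15, 1968/5, -12568/21, 71744/105, …
ICs: h(0) = -3, h′(0) = 0.

f: a_k = -3, 0, 24, 0, -32, 0, 256/15, 0, -512/105, 0, …
L₀ from L_f via x↦r, Dx↦r'^{-1}Dx.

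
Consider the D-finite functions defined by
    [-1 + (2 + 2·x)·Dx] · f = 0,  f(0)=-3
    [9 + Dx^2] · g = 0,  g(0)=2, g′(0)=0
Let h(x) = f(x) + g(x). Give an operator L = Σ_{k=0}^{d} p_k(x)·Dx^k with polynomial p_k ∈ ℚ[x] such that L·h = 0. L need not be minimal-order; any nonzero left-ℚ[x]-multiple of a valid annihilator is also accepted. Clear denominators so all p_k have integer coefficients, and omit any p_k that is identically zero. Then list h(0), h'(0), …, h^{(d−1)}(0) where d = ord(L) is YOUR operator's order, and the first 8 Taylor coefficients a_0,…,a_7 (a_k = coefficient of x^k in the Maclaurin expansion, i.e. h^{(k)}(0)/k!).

L = (-351 - 648·x - 324·x^2) + (630 + 1926·x + 1944·x^2 + 648·x^3)·Dx + (-39 - 72·x - 36·x^2)·Dx^2 + (70 + 214·x + 216·x^2 + 72·x^3)·Dx^3  (order 3).
h: a_k = -1, -3/2, -69/8, -3/16, 879/128, -21/256, -10053/5120, -99/2048, …
ICs: h(0) = -1, h′(0) = -3/2, h′′(0) = -69/4.

f: a_k = -3, -3/2, 3/8, -3/16, 15/128, -21/256, 63/1024, -99/2048, …
g: a_k = 2, 0, -9, 0, 27/4, 0, -81/40, 0, …
Sum ⇒ L₀ = lclm(L_f,L_g) in ℚ(x)⟨Dx⟩.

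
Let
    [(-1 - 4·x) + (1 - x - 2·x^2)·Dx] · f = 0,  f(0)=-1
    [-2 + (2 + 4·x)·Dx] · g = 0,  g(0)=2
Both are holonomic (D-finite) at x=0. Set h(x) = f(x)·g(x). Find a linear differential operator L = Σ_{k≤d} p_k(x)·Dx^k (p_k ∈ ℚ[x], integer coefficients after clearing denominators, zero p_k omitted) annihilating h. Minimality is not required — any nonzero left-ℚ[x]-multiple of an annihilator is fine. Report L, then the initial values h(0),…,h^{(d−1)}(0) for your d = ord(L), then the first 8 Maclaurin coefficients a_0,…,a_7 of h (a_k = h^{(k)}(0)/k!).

f: a_k = -1, -1, -3, -5, -11, -21, -43, -85, …
g: a_k = 2, 2, -1, 1, -5/4, 7/4, -21/8, 33/8, …
Sym-product of L_f,L_g gives L₀ (≤ ord 1).
L = (2 + 5·x + 6·x^2) + (-1 - x + 4·x^2 + 4·x^3)·Dx  (order 1).
h: a_k = -2, -4, -7, -16, -115/4, -125/2, -939/8, -493/2, …
ICs: h(0) = -2.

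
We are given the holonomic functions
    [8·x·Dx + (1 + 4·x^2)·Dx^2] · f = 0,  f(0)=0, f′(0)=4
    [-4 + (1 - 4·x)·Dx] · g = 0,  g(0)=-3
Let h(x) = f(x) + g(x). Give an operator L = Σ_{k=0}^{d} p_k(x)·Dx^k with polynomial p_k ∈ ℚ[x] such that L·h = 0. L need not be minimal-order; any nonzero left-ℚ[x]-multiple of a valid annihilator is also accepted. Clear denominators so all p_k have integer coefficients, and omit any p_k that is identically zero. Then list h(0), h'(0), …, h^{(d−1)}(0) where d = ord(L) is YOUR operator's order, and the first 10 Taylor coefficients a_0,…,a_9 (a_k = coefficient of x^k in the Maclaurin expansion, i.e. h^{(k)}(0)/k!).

L = (8 - 128·x - 96·x^2)·Dx + (-13 + 8·x - 100·x^2 - 96·x^3)·Dx^2 + (1 - 3·x - 12·x^3 - 16·x^4)·Dx^3  (order 3).
h: a_k = -3, -8, -48, -592/3, -768, -15296/5, -12288, -344320/7, -196608, -7076864/9, …
ICs: h(0) = -3, h′(0) = -8, h′′(0) = -96.

f: a_k = 0, 4, 0, -16/3, 0, 64/5, 0, -256/7, 0, 1024/9, …
g: a_k = -3, -12, -48, -192, -768, -3072, -12288, -49152, -196608, -786432, …
f+g: L₀ = lclm(L_f,L_g), ord ≤ 2+1.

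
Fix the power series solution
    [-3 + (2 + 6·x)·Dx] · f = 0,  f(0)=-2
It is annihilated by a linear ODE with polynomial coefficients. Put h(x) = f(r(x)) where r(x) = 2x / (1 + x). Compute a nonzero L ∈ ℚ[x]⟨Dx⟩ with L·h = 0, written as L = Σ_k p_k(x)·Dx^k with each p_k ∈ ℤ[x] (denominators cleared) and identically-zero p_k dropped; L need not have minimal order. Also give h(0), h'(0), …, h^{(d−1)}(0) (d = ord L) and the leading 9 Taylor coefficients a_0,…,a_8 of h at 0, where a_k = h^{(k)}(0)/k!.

f: a_k = -2, -3, 9/4, -27/8, 405/64, -1701/128, 15309/512, -72171/1024, 2814669/16384, …
Change of var in L_f (x↦r) gives L₀.
L = -3 + (1 + 8·x + 7·x^2)·Dx  (order 1).
h: a_k = -2, -6, 15, -51, 861/4, -4137/4, 42987/8, -234975/8, 10648221/64, …
ICs: h(0) = -2.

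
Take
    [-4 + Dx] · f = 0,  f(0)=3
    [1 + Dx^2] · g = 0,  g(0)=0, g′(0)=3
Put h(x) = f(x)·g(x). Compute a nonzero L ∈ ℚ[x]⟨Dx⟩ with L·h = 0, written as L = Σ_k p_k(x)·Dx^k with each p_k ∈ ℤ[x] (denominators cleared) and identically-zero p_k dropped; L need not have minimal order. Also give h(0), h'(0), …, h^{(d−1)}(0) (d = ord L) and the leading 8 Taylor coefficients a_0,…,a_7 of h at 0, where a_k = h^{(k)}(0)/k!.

L = 17 - 8·Dx + Dx^2  (order 2).
h: a_k = 0, 9, 36, 141/2, 90, 3363/40, 611/10, 20047/560, …
ICs: h(0) = 0, h′(0) = 9.

f: a_k = 3, 12, 24, 32, 32, 128/5, 256/15, 1024/105, …
g: a_k = 0, 3, 0, -1/2, 0, 1/40, 0, -1/1680, …
f·g: L₀ = L_f ⊗_s L_g, ord ≤ 1·2.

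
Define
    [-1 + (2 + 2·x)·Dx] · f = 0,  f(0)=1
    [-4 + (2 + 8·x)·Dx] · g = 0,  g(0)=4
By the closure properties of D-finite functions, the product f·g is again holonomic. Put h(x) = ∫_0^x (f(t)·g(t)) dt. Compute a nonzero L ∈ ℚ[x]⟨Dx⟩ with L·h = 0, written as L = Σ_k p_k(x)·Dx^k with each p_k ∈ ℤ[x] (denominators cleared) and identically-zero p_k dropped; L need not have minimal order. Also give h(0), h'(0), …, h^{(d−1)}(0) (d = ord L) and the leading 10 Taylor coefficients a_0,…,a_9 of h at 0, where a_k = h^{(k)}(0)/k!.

L = (-5 - 8·x)·Dx + (2 + 10·x + 8·x^2)·Dx^2  (order 2).
h: a_k = 0, 4, 5, -3/2, 45/16, -981/160, 1905/128, -70029/1792, 445725/4096, -2596645/8192, …
ICs: h(0) = 0, h′(0) = 4.

f: a_k = 1, 1/2, -1/8, 1/16, -5/128, 7/256, -21/1024, 33/2048, -429/32768, 715/65536, …
g: a_k = 4, 8, -8, 16, -40, 112, -336, 1056, -3432, 11440, …
h₀=f·g: eliminate ⇒ L₀, order ≤ 1·1.
h=∫₀ˣh₀: take L = L₀·Dx.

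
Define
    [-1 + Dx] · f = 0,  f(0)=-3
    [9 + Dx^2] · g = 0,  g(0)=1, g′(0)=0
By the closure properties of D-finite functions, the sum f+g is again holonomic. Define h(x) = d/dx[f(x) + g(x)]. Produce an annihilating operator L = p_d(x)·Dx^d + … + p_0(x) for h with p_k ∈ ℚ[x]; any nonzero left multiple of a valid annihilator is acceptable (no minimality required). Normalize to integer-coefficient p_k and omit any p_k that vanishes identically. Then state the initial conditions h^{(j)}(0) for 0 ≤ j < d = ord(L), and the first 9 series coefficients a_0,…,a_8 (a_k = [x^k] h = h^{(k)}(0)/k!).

f: a_k = -3, -3, -3/2, -1/2, -1/8, -1/40, -1/240, -1/1680, -1/13440, …
g: a_k = 1, 0, -9/2, 0, 27/8, 0, -81/80, 0, 729/4480, …
h₀=f+g: left-lcm gives L₀, ord ≤ 3.
h₀' ⇒ L via d/dx closure of L₀.
L = 9 - 9·Dx + Dx^2 - Dx^3  (order 3).
h: a_k = -3, -12, -3/2, 13, -1/8, -61/10, -1/240, 1093/840, -1/13440, …
ICs: h(0) = -3, h′(0) = -12, h′′(0) = -3.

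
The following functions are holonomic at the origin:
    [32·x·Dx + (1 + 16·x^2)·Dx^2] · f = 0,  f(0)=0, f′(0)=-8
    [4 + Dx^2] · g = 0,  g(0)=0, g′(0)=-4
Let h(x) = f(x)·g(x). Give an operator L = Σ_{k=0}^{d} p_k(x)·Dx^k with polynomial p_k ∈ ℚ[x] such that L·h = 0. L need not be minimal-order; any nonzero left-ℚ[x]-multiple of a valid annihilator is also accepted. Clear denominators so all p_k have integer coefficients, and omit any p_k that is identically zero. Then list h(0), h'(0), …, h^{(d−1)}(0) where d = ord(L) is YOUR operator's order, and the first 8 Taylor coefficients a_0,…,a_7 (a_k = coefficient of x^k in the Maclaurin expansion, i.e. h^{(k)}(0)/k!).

L = (1360 + 60416·x^2 + 106496·x^4 + 262144·x^6 + 1048576·x^8) + (2304·x + 45056·x^3 + 196608·x^5 + 1048576·x^7)·Dx + (360 + 15872·x^2 + 36864·x^4 + 131072·x^6 + 524288·x^8)·Dx^2 + (576·x + 11264·x^3 + 49152·x^5 + 262144·x^7)·Dx^3 + (5 + 192·x^2 + 2560·x^4 + 16384·x^6 + 65536·x^8)·Dx^4  (order 4).
h: a_k = 0, 0, 32, 0, -192, 0, 15808/9, 0, …
ICs: h(0) = 0, h′(0) = 0, h′′(0) = 64, h′′′(0) = 0.

f: a_k = 0, -8, 0, 128/3, 0, -2048/5, 0, 32768/7, …
g: a_k = 0, -4, 0, 8/3, 0, -8/15, 0, 16/315, …
Sym-product of L_f,L_g gives L₀ (≤ ord 4).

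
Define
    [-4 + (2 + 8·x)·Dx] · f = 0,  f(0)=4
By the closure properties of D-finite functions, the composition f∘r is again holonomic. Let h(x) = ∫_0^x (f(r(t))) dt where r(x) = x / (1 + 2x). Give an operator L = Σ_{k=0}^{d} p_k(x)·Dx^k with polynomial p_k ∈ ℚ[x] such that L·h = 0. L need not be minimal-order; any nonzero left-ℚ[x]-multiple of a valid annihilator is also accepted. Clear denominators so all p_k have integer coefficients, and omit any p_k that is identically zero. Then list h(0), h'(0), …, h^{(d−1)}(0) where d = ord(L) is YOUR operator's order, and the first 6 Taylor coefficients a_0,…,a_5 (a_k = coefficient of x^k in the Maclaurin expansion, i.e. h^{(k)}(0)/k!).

L = -2·Dx + (1 + 8·x + 12·x^2)·Dx^2  (order 2).
h: a_k = 0, 4, 4, -8, 20, -296/5, …
ICs: h(0) = 0, h′(0) = 4.

f: a_k = 4, 8, -8, 16, -40, 112, …
L₀ from L_f via x↦r, Dx↦r'^{-1}Dx.
h=∫h₀ ⇒ L = L₀·Dx.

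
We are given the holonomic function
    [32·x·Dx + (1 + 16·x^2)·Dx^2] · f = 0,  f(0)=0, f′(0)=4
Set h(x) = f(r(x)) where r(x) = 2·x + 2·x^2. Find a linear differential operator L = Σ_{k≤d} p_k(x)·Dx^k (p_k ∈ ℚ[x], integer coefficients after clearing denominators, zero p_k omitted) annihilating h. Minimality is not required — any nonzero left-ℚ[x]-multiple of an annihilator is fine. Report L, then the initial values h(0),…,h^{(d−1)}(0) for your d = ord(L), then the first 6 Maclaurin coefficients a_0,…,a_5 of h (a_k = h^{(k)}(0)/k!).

L = (-2 + 128·x + 512·x^2 + 768·x^3 + 384·x^4)·Dx + (1 + 2·x + 64·x^2 + 256·x^3 + 320·x^4 + 128·x^5)·Dx^2  (order 2).
h: a_k = 0, 8, 8, -512/3, -512, 30208/5, …
ICs: h(0) = 0, h′(0) = 8.

f: a_k = 0, 4, 0, -64/3, 0, 1024/5, …
L₀ from L_f via x↦r, Dx↦r'^{-1}Dx.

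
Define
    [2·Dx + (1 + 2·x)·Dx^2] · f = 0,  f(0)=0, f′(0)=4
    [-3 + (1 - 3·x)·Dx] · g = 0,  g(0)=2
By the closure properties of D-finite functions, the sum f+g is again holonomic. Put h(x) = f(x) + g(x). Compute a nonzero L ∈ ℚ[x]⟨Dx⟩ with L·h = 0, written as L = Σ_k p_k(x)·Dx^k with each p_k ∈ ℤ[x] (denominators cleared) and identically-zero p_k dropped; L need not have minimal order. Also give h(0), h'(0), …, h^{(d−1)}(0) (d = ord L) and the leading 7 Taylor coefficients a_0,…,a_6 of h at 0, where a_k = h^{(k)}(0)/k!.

L = (-78 - 36·x)·Dx + (-23 - 132·x - 72·x^2)·Dx^2 + (4 - x - 27·x^2 - 18·x^3)·Dx^3  (order 3).
h: a_k = 2, 10, 14, 178/3, 154, 2494/5, 4310/3, …
ICs: h(0) = 2, h′(0) = 10, h′′(0) = 28.

f: a_k = 0, 4, -4, 16/3, -8, 64/5, -64/3, …
g: a_k = 2, 6, 18, 54, 162, 486, 1458, …
f+g: L₀ = lclm(L_f,L_g), ord ≤ 2+1.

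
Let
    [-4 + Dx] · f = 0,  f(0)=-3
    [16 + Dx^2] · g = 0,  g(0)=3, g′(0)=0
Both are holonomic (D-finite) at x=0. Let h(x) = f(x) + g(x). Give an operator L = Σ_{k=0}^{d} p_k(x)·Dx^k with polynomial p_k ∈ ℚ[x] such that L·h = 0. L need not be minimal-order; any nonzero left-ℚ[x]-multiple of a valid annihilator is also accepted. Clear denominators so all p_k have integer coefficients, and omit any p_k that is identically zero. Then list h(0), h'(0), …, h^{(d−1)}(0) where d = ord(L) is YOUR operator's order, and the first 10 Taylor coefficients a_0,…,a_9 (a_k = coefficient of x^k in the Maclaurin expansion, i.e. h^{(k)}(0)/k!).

L = -64 + 16·Dx - 4·Dx^2 + Dx^3  (order 3).
h: a_k = 0, -12, -48, -32, 0, -128/5, -512/15, -1024/105, 0, -2048/945, …
ICs: h(0) = 0, h′(0) = -12, h′′(0) = -96.

f: a_k = -3, -12, -24, -32, -32, -128/5, -256/15, -1024/105, -512/105, -2048/945, …
g: a_k = 3, 0, -24, 0, 32, 0, -256/15, 0, 512/105, 0, …
Sum ⇒ L₀ = lclm(L_f,L_g) in ℚ(x)⟨Dx⟩.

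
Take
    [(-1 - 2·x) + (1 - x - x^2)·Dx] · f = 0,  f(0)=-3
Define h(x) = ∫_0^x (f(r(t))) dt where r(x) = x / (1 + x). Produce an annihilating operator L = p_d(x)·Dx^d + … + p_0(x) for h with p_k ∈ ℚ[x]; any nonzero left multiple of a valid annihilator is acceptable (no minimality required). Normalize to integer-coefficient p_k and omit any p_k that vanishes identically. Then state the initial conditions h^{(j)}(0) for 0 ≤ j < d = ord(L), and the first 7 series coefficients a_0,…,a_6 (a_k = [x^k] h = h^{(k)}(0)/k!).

f: a_k = -3, -3, -6, -9, -15, -24, -39, …
h₀=f(r): pull back L_f along r ⇒ L₀.
h=∫h₀ ⇒ L = L₀·Dx.
L = (1 + 3·x)·Dx + (-1 - 2·x + x^3)·Dx^2  (order 2).
h: a_k = 0, -3, -3/2, -1, 0, -3/5, 1/2, …
ICs: h(0) = 0, h′(0) = -3.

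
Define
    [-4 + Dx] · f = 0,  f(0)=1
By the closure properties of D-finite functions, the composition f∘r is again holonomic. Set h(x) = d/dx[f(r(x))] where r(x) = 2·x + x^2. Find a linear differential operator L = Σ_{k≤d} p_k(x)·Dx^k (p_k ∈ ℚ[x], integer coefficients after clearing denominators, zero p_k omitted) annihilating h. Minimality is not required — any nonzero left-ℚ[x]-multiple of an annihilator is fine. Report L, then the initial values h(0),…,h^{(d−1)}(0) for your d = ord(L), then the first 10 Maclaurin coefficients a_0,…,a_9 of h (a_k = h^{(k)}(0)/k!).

L = (9 + 16·x + 8·x^2) + (-1 - x)·Dx  (order 1).
h: a_k = 8, 72, 352, 3680/3, 3392, 118208/15, 717056/45, 3015424/105, 2956544/63, 199678208/2835, …
ICs: h(0) = 8.

f: a_k = 1, 4, 8, 32/3, 32/3, 128/15, 256/45, 1024/315, 512/315, 2048/2835, …
f∘r: x↦r, Dx↦Dx/r' in L_f ⇒ L₀.
Derive L from L₀ (diff closure).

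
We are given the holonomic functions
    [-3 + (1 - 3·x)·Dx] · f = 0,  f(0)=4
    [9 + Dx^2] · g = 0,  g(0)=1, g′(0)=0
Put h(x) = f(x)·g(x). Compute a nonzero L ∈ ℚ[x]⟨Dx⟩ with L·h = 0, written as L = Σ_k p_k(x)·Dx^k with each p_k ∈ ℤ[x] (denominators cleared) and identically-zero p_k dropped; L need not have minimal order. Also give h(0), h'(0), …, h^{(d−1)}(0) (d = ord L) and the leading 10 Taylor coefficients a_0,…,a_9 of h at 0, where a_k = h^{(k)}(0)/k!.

L = (-9 + 27·x) + 6·Dx + (-1 + 3·x)·Dx^2  (order 2).
h: a_k = 4, 12, 18, 54, 351/2, 1053/2, 31509/20, 94527/20, 3176253/224, 9528759/224, …
ICs: h(0) = 4, h′(0) = 12.

f: a_k = 4, 12, 36, 108, 324, 972, 2916, 8748, 26244, 78732, …
g: a_k = 1, 0, -9/2, 0, 27/8, 0, -81/80, 0, 729/4480, 0, …
Product ⇒ symmetric product L₀, ord ≤ 2.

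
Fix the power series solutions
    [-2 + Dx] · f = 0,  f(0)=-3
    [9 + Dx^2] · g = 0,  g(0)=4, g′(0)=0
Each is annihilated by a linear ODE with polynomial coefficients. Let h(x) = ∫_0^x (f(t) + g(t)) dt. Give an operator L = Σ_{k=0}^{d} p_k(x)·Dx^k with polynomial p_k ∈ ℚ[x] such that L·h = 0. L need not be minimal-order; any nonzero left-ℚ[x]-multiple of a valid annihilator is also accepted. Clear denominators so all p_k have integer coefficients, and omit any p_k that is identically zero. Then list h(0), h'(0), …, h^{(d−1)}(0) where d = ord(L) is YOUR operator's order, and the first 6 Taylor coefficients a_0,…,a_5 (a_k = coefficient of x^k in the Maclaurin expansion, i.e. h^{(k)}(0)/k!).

f: a_k = -3, -6, -6, -4, -2, -4/5, …
g: a_k = 4, 0, -18, 0, 27/2, 0, …
L₀ := lclm(L_f,L_g); ord L₀ ≤ 1+2.
h=∫₀ˣh₀: take L = L₀·Dx.
L = -18·Dx + 9·Dx^2 - 2·Dx^3 + Dx^4  (order 4).
h: a_k = 0, 1, -3, -8, -1, 23/10, …
ICs: h(0) = 0, h′(0) = 1, h′′(0) = -6, h′′′(0) = -48.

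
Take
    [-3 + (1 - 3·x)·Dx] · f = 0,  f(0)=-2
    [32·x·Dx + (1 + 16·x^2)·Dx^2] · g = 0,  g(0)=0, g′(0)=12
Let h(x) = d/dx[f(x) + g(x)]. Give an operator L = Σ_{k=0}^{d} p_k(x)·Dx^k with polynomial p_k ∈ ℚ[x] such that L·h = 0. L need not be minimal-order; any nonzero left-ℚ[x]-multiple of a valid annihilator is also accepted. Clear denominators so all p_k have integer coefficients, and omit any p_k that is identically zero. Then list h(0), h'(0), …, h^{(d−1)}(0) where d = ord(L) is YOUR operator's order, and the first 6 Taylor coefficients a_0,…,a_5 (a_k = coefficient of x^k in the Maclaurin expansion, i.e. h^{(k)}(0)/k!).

L = (-96 + 1152·x + 4608·x^2) + (43 - 96·x + 240·x^2 + 4608·x^3)·Dx + (-3 - 7·x - 112·x^3 + 768·x^4)·Dx^2  (order 2).
h: a_k = 6, -36, -354, -648, 642, -8748, …
ICs: h(0) = 6, h′(0) = -36.

f: a_k = -2, -6, -18, -54, -162, -486, …
g: a_k = 0, 12, 0, -64, 0, 3072/5, …
L₀ := lclm(L_f,L_g); ord L₀ ≤ 1+2.
Derive L from L₀ (diff closure).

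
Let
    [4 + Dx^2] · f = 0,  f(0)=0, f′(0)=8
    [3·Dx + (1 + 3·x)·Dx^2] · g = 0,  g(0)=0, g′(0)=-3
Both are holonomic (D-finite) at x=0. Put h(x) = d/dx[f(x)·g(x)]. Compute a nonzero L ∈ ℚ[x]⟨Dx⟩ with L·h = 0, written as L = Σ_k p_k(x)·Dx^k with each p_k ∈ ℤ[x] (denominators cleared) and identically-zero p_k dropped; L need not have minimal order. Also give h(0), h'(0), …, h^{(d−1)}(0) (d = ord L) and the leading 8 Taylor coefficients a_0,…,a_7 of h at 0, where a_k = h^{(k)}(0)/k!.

L = (-21880 - 49536·x - 195264·x^2 - 252288·x^3 + 225504·x^4 + 746496·x^5 + 373248·x^6) + (-9384 - 44856·x - 47520·x^2 + 90720·x^3 + 311040·x^4 + 186624·x^5)·Dx + (-6026 - 16344·x - 53892·x^2 - 32832·x^3 + 182736·x^4 + 373248·x^5 + 186624·x^6)·Dx^2 + (-2346 - 11214·x - 11880·x^2 + 22680·x^3 + 77760·x^4 + 46656·x^5)·Dx^3 + (-139 - 990·x - 1269·x^2 + 7560·x^3 + 31590·x^4 + 46656·x^5 + 23328·x^6)·Dx^4  (order 4).
h: a_k = 0, -48, 108, -224, 690, -2064, 30408/5, -377920/21, …
ICs: h(0) = 0, h′(0) = -48, h′′(0) = 216, h′′′(0) = -1344.

f: a_k = 0, 8, 0, -16/3, 0, 16/15, 0, -32/315, …
g: a_k = 0, -3, 9/2, -9, 81/4, -243/5, 243/2, -2187/7, …
L₀ := L_f ⊗_s L_g (sym. prod.), ord ≤ 4.
Derive L from L₀ (diff closure).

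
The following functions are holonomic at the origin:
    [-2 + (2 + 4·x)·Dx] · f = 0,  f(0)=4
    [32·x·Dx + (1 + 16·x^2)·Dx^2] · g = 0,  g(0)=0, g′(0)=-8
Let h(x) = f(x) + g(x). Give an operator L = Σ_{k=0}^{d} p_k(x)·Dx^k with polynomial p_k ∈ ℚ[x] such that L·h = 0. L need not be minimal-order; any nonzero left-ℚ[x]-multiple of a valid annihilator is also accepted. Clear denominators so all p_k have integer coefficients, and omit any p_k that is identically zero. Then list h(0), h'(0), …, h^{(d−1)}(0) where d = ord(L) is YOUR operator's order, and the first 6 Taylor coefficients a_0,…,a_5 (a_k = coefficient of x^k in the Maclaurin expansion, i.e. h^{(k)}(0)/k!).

f: a_k = 4, 4, -2, 2, -5/2, 7/2, …
g: a_k = 0, -8, 0, 128/3, 0, -2048/5, …
f+g: L₀ = lclm(L_f,L_g), ord ≤ 1+2.
L = (-32 - 160·x + 1536·x^2 + 1536·x^3)·Dx + (-35 - 128·x + 1312·x^2 + 6144·x^3 + 5376·x^4)·Dx^2 + (-1 + 30·x + 96·x^2 + 576·x^3 + 1792·x^4 + 1536·x^5)·Dx^3  (order 3).
h: a_k = 4, -4, -2, 134/3, -5/2, -4061/10, …
ICs: h(0) = 4, h′(0) = -4, h′′(0) = -4.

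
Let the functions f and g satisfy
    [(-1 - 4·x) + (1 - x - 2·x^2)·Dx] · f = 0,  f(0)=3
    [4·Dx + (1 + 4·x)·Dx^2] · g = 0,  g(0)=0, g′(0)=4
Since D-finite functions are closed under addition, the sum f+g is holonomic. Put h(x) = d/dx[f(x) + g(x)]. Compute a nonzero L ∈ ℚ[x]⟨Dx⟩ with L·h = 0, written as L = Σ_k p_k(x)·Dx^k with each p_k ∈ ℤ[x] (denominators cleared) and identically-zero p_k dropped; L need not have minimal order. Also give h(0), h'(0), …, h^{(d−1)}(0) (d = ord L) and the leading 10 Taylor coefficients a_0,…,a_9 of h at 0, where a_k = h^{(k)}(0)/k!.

L = (156 + 624·x + 1440·x^2 + 768·x^3 + 768·x^4) + (-1 + 160·x + 1064·x^2 + 1952·x^3 + 1600·x^4 + 1280·x^5)·Dx + (-5 - 39·x - 66·x^2 + 80·x^3 + 240·x^4 + 384·x^5 + 256·x^6)·Dx^2  (order 2).
h: a_k = 7, 2, 109, -124, 1339, -3322, 18169, -61432, 271351, -1028086, …
ICs: h(0) = 7, h′(0) = 2.

f: a_k = 3, 3, 9, 15, 33, 63, 129, 255, 513, 1023, …
g: a_k = 0, 4, -8, 64/3, -64, 1024/5, -2048/3, 16384/7, -8192, 262144/9, …
f+g: L₀ = lclm(L_f,L_g), ord ≤ 1+2.
h=h₀': d/dx-closure on L₀ ⇒ L.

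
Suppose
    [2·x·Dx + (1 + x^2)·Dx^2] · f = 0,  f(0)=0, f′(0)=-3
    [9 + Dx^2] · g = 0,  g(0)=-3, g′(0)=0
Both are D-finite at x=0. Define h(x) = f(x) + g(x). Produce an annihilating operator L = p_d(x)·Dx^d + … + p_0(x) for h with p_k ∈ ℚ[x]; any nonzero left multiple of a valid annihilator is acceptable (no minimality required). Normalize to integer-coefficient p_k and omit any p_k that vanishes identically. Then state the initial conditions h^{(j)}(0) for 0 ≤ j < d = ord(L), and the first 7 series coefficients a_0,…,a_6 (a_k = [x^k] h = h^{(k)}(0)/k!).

L = (-54·x + 540·x^3 + 162·x^5)·Dx + (63 + 279·x^2 + 297·x^4 + 81·x^6)·Dx^2 + (-6·x + 60·x^3 + 18·x^5)·Dx^3 + (7 + 31·x^2 + 33·x^4 + 9·x^6)·Dx^4  (order 4).
h: a_k = -3, -3, 27/2, 1, -81/8, -3/5, 243/80, …
ICs: h(0) = -3, h′(0) = -3, h′′(0) = 27, h′′′(0) = 6.

f: a_k = 0, -3, 0, 1, 0, -3/5, 0, …
g: a_k = -3, 0, 27/2, 0, -81/8, 0, 243/80, …
f+g: L₀ = lclm(L_f,L_g), ord ≤ 2+2.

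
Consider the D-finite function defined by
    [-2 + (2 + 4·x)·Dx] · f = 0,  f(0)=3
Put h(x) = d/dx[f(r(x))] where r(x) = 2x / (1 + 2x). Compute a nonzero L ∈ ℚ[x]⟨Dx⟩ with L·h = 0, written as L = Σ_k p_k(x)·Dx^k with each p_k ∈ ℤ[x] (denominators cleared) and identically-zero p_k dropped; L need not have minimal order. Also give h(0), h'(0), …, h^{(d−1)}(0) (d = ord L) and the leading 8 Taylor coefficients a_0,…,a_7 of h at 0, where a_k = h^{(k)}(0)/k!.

f: a_k = 3, 3, -3/2, 3/2, -15/8, 21/8, -63/16, 99/16, …
L₀ from L_f via x↦r, Dx↦r'^{-1}Dx.
h₀' ⇒ L via d/dx closure of L₀.
L = (-6 - 24·x) + (-1 - 8·x - 12·x^2)·Dx  (order 1).
h: a_k = 6, -36, 180, -888, 4500, -23544, 126504, -693360, …
ICs: h(0) = 6.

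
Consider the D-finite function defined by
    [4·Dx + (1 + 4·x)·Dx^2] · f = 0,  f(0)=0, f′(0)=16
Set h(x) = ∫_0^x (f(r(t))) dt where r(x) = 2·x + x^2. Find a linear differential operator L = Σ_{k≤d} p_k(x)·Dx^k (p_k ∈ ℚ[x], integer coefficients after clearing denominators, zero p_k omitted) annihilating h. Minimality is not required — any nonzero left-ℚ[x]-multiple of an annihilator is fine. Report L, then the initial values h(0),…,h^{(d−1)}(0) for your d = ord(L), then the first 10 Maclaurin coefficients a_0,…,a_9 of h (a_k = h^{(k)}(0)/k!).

L = (7 + 8·x + 4·x^2)·Dx^2 + (1 + 9·x + 12·x^2 + 4·x^3)·Dx^3  (order 3).
h: a_k = 0, 0, 16, -112/3, 416/3, -3104/5, 46336/15, -49408/3, 645376/7, -4817152/9, …
ICs: h(0) = 0, h′(0) = 0, h′′(0) = 32.

f: a_k = 0, 16, -32, 256/3, -256, 4096/5, -8192/3, 65536/7, -32768, 1048576/9, …
Substitute x→r, Dx→(1/r')Dx; clear ⇒ L₀.
∫: right-multiply L₀ by Dx.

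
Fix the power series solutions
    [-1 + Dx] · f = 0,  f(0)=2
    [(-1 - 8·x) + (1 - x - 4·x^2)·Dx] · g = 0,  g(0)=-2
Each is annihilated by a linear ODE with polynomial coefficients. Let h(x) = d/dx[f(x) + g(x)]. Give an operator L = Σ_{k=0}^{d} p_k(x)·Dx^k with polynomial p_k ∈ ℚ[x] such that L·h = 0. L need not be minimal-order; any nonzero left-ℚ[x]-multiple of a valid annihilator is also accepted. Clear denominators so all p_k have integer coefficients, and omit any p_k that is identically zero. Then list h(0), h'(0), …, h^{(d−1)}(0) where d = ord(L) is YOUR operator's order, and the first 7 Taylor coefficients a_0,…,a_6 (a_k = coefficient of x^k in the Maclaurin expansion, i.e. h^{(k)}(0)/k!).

L = (44 + 466·x + 544·x^2 + 1728·x^3 + 384·x^4) + (-53 - 474·x - 599·x^2 - 1584·x^3 + 80·x^4 + 128·x^5)·Dx + (9 + 8·x + 55·x^2 - 144·x^3 - 464·x^4 - 128·x^5)·Dx^2  (order 2).
h: a_k = 0, -18, -53, -695/3, -7799/12, -130319/60, -2222639/360, …
ICs: h(0) = 0, h′(0) = -18.

f: a_k = 2, 2, 1, 1/3, 1/12, 1/60, 1/360, …
g: a_k = -2, -2, -10, -18, -58, -130, -362, …
Sum ⇒ L₀ = lclm(L_f,L_g) in ℚ(x)⟨Dx⟩.
Derive L from L₀ (diff closure).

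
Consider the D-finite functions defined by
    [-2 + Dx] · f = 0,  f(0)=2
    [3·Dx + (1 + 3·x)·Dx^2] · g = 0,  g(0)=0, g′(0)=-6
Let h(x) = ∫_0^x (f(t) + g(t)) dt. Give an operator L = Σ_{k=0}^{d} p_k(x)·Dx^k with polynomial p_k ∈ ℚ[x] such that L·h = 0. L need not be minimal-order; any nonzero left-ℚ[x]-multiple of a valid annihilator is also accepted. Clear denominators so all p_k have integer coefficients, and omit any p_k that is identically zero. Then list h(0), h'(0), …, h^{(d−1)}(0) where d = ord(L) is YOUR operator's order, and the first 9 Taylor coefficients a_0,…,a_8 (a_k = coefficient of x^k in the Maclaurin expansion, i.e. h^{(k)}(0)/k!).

L = (-48 - 36·x)·Dx^2 + (14 - 24·x - 36·x^2)·Dx^3 + (5 + 21·x + 18·x^2)·Dx^4  (order 4).
h: a_k = 0, 2, -1, 13/3, -23/6, 251/30, -145/9, 10943/315, -98407/1260, …
ICs: h(0) = 0, h′(0) = 2, h′′(0) = -2, h′′′(0) = 26.

f: a_k = 2, 4, 4, 8/3, 4/3, 8/15, 8/45, 16/315, 4/315, …
g: a_k = 0, -6, 9, -18, 81/2, -486/5, 243, -4374/7, 6561/4, …
L₀ := lclm(L_f,L_g); ord L₀ ≤ 1+2.
h=∫h₀ ⇒ L = L₀·Dx.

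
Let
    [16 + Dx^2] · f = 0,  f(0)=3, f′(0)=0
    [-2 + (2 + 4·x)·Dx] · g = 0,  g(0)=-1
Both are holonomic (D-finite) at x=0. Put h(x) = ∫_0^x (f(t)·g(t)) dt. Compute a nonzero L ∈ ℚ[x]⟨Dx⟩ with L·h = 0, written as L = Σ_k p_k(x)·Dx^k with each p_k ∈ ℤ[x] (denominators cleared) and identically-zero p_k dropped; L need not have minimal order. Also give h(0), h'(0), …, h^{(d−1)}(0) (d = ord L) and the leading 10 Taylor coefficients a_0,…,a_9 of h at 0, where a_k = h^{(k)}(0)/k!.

f: a_k = 3, 0, -24, 0, 32, 0, -256/15, 0, 512/105, 0, …
g: a_k = -1, -1, 1/2, -1/2, 5/8, -7/8, 21/16, -33/16, 429/128, -715/128, …
f·g: L₀ = L_f ⊗_s L_g, ord ≤ 2·1.
h=∫₀ˣh₀: take L = L₀·Dx.
L = (19 + 64·x + 64·x^2)·Dx + (-2 - 4·x)·Dx^2 + (1 + 4·x + 4·x^2)·Dx^3  (order 3).
h: a_k = 0, -3, -3/2, 17/2, 45/8, -337/40, -181/48, 5281/1680, 3811/1920, -199649/120960, …
ICs: h(0) = 0, h′(0) = -3, h′′(0) = -3.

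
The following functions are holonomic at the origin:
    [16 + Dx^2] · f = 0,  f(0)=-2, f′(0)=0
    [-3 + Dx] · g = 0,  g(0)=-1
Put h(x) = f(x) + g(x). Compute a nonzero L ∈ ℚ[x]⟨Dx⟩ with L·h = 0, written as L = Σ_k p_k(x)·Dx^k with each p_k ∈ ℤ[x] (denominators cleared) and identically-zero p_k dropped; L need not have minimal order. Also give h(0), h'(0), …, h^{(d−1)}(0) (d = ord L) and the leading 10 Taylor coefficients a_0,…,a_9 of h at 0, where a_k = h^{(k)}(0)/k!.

L = -48 + 16·Dx - 3·Dx^2 + Dx^3  (order 3).
h: a_k = -3, -3, 23/2, -9/2, -593/24, -81/40, 7463/720, -243/560, -137633/40320, -243/4480, …
ICs: h(0) = -3, h′(0) = -3, h′′(0) = 23.

f: a_k = -2, 0, 16, 0, -64/3, 0, 512/45, 0, -1024/315, 0, …
g: a_k = -1, -3, -9/2, -9/2, -27/8, -81/40, -81/80, -243/560, -729/4480, -243/4480, …
Sum ⇒ L₀ = lclm(L_f,L_g) in ℚ(x)⟨Dx⟩.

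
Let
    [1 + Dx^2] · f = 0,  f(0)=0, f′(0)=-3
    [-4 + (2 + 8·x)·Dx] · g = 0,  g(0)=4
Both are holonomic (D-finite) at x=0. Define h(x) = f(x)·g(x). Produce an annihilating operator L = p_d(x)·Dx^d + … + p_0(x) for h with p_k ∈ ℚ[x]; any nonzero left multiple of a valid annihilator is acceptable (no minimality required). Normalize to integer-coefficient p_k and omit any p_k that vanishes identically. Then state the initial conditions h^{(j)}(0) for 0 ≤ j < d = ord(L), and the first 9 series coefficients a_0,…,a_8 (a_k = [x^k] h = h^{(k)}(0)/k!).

f: a_k = 0, -3, 0, 1/2, 0, -1/40, 0, 1/1680, 0, …
g: a_k = 4, 8, -8, 16, -40, 112, -336, 1056, -3432, …
L₀ := L_f ⊗_s L_g (sym. prod.), ord ≤ 2.
L = (13 + 8·x + 16·x^2) + (-4 - 16·x)·Dx + (1 + 8·x + 16·x^2)·Dx^2  (order 2).
h: a_k = 0, -12, -24, 26, -44, 1159/10, -1641/5, 83009/84, -653603/210, …
ICs: h(0) = 0, h′(0) = -12.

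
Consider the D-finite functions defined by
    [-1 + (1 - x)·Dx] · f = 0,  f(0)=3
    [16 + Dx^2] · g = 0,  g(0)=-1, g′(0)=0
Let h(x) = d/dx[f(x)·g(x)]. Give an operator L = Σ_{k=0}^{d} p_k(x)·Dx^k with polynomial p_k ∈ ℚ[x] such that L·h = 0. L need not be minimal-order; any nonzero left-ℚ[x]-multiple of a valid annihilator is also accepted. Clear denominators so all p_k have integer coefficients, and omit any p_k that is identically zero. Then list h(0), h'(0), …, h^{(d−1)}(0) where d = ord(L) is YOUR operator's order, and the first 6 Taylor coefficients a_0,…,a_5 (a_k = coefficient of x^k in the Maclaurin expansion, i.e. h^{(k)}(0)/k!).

f: a_k = 3, 3, 3, 3, 3, 3, …
g: a_k = -1, 0, 8, 0, -32/3, 0, …
Sym-product of L_f,L_g gives L₀ (≤ ord 2).
Derive L from L₀ (diff closure).
L = (14 - 32·x + 16·x^2) + (-2 + 2·x)·Dx + (1 - 2·x + x^2)·Dx^2  (order 2).
h: a_k = -3, 42, 63, -44, -55, 182/5, …
ICs: h(0) = -3, h′(0) = 42.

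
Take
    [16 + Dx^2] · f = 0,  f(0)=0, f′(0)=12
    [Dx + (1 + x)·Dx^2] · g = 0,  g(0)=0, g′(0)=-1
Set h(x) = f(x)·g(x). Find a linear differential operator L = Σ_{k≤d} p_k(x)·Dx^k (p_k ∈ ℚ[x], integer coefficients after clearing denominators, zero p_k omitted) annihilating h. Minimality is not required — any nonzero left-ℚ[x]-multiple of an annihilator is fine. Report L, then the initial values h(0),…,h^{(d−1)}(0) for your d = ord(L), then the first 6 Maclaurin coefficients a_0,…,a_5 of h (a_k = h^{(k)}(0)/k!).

f: a_k = 0, 12, 0, -32, 0, 128/5, …
g: a_k = 0, -1, 1/2, -1/3, 1/4, -1/5, …
L₀ := L_f ⊗_s L_g (sym. prod.), ord ≤ 4.
L = (15072 + 62976·x + 97024·x^2 + 65536·x^3 + 16384·x^4) + (1984 + 6080·x + 6144·x^2 + 2048·x^3)·Dx + (1950 + 8000·x + 12192·x^2 + 8192·x^3 + 2048·x^4)·Dx^2 + (124 + 380·x + 384·x^2 + 128·x^3)·Dx^3 + (63 + 254·x + 383·x^2 + 256·x^3 + 64·x^4)·Dx^4  (order 4).
h: a_k = 0, 0, -12, 6, 28, -13, …
ICs: h(0) = 0, h′(0) = 0, h′′(0) = -24, h′′′(0) = 36.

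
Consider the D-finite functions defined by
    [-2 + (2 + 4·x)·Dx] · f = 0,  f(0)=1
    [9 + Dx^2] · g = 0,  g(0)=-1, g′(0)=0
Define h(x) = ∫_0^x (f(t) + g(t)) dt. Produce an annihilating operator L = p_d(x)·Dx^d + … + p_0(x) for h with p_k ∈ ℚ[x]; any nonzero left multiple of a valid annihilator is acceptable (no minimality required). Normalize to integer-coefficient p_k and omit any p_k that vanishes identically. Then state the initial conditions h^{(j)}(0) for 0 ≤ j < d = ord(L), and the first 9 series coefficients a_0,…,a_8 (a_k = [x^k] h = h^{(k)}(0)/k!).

f: a_k = 1, 1, -1/2, 1/2, -5/8, 7/8, -21/16, 33/16, -429/128, …
g: a_k = -1, 0, 9/2, 0, -27/8, 0, 81/80, 0, -729/4480, …
f+g: L₀ = lclm(L_f,L_g), ord ≤ 1+2.
Integrate: L := L₀·Dx.
L = (-27 - 81·x - 81·x^2)·Dx + (18 + 117·x + 243·x^2 + 162·x^3)·Dx^2 + (-3 - 9·x - 9·x^2)·Dx^3 + (2 + 13·x + 27·x^2 + 18·x^3)·Dx^4  (order 4).
h: a_k = 0, 0, 1/2, 4/3, 1/8, -4/5, 7/48, -3/70, 33/128, …
ICs: h(0) = 0, h′(0) = 0, h′′(0) = 1, h′′′(0) = 8.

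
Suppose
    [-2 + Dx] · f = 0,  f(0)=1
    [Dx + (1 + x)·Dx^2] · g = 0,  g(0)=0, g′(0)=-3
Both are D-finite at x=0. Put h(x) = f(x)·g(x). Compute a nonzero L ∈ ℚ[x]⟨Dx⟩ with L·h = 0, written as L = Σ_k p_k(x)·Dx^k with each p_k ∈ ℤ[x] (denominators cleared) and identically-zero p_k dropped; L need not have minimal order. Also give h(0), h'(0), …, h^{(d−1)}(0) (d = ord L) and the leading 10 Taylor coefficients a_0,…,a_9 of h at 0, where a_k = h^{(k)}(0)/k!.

f: a_k = 1, 2, 2, 4/3, 2/3, 4/15, 4/45, 8/315, 2/315, 4/2835, …
g: a_k = 0, -3, 3/2, -1, 3/4, -3/5, 1/2, -3/7, 3/8, -1/3, …
Product ⇒ symmetric product L₀, ord ≤ 2.
L = (2 + 4·x) + (-3 - 4·x)·Dx + (1 + x)·Dx^2  (order 2).
h: a_k = 0, -3, -9/2, -4, -9/4, -11/10, -1/3, -17/105, 1/120, -11/252, …
ICs: h(0) = 0, h′(0) = -3.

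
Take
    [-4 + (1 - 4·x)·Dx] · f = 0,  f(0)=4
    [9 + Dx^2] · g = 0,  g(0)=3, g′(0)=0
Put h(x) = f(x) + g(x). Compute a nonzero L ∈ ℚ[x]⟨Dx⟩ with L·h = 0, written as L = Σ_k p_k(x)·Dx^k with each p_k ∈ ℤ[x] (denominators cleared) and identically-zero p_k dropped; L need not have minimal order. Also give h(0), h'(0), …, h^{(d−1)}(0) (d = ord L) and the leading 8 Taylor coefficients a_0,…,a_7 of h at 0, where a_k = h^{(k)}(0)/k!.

f: a_k = 4, 16, 64, 256, 1024, 4096, 16384, 65536, …
g: a_k = 3, 0, -27/2, 0, 81/8, 0, -243/80, 0, …
Sum ⇒ L₀ = lclm(L_f,L_g) in ℚ(x)⟨Dx⟩.
L = (3780 - 2592·x + 5184·x^2) + (-369 + 2124·x - 3888·x^2 + 5184·x^3)·Dx + (420 - 288·x + 576·x^2)·Dx^2 + (-41 + 236·x - 432·x^2 + 576·x^3)·Dx^3  (order 3).
h: a_k = 7, 16, 101/2, 256, 8273/8, 4096, 1310477/80, 65536, …
ICs: h(0) = 7, h′(0) = 16, h′′(0) = 101.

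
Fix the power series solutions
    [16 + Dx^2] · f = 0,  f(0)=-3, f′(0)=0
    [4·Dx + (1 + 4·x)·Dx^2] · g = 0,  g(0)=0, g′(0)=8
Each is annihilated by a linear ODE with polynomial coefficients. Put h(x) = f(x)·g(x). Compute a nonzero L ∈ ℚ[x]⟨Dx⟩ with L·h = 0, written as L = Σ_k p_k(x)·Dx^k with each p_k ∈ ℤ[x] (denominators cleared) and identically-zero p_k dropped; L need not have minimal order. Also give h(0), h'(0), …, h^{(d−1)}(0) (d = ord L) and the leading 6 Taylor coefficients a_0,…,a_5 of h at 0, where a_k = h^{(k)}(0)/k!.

L = (-768 + 6144·x + 77824·x^2 + 262144·x^3 + 262144·x^4) + (256 + 5120·x + 24576·x^2 + 32768·x^3)·Dx + (1280·x + 10752·x^2 + 32768·x^3 + 32768·x^4)·Dx^2 + (16 + 320·x + 1536·x^2 + 2048·x^3)·Dx^3 + (3 + 56·x + 368·x^2 + 1024·x^3 + 1024·x^4)·Dx^4  (order 4).
h: a_k = 0, -24, 48, 64, 0, -2304/5, …
ICs: h(0) = 0, h′(0) = -24, h′′(0) = 96, h′′′(0) = 384.

f: a_k = -3, 0, 24, 0, -32, 0, …
g: a_k = 0, 8, -16, 128/3, -128, 2048/5, …
L₀ := L_f ⊗_s L_g (sym. prod.), ord ≤ 4.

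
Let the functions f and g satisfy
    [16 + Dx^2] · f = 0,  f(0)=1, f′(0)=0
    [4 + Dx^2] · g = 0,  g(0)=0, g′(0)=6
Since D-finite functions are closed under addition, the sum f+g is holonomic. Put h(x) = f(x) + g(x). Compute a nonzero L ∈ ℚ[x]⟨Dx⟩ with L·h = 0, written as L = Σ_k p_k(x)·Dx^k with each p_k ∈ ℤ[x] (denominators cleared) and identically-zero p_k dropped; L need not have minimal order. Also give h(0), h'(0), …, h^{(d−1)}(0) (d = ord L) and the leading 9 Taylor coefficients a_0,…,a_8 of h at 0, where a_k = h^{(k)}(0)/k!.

L = 64 + 20·Dx^2 + Dx^4  (order 4).
h: a_k = 1, 6, -8, -4, 32/3, 4/5, -256/45, -8/105, 512/315, …
ICs: h(0) = 1, h′(0) = 6, h′′(0) = -16, h′′′(0) = -24.

f: a_k = 1, 0, -8, 0, 32/3, 0, -256/45, 0, 512/315, …
g: a_k = 0, 6, 0, -4, 0, 4/5, 0, -8/105, 0, …
Weyl lclm of L_f,L_g ⇒ L₀ (ord ≤ 4).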